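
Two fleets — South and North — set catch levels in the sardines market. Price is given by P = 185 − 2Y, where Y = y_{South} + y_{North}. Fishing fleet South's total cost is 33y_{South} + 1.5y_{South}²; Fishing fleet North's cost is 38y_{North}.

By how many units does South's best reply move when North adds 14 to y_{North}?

-4

Fishing fleet South's profit: π = y_{South}(185 − 2(y_{South} + y_{North})) − 33y_{South} − 1.5y_{South}².
∂π/∂y_{South} = 152 − 7y_{South} − 2y_{North} = 0, so y_{South} = 152/7 − (2/7)y_{North}.
The reaction-function slope is −2/7, so a 14-unit rise in y_{North} moves y_{South} by −2/7 × 14 = −4. South's best response falls — the actions are strategic substitutes.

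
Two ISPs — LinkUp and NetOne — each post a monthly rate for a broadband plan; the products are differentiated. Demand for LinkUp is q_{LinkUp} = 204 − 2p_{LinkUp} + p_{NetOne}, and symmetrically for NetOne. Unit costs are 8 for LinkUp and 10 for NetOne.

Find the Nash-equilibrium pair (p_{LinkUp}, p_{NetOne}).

73.6, 74.4

LinkUp's profit: π = (p_{LinkUp} − 8)(204 − 2p_{LinkUp} + p_{NetOne}).
∂π/∂p_{LinkUp} = 220 − 4p_{LinkUp} + p_{NetOne} = 0 ⇒ p_{LinkUp} = 55 + 0.25p_{NetOne}.
Similarly p_{NetOne} = 56 + 0.25p_{LinkUp}.
Substituting the second reaction function into the first: p_{LinkUp} = 55 + 0.25(56 + 0.25p_{LinkUp}), which gives 0.9375p_{LinkUp} = 69 ⇒ p_{LinkUp} = 73.6.
Then p_{NetOne} = 56 + 0.25·73.6 = 74.4.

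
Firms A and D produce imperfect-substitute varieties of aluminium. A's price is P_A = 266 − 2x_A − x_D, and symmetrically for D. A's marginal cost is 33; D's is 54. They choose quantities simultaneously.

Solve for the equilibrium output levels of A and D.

48, 41

Firm A's profit: π = x_A(266 − 2x_A − x_D) − 33x_A.
∂π/∂x_A = 233 − 4x_A − x_D = 0 ⇒ x_A = 58.25 − 0.25x_D.
Similarly x_D = 53 − 0.25x_A.
Substituting the second reaction function into the first: x_A = 58.25 − 0.25(53 − 0.25x_A), which gives 0.9375x_A = 45 ⇒ x_A = 48.
Then x_D = 53 − 0.25·48 = 41.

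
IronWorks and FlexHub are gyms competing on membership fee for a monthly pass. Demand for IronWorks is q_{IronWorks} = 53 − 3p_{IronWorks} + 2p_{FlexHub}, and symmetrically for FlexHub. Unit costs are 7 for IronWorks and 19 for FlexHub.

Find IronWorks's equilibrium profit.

IronWorks's profit: π = (p_{IronWorks} − 7)(53 − 3p_{IronWorks} + 2p_{FlexHub}).
∂π/∂p_{IronWorks} = 74 − 6p_{IronWorks} + 2p_{FlexHub} = 0 ⇒ p_{IronWorks} = 37/3 + (1/3)p_{FlexHub}.
Similarly p_{FlexHub} = 55/3 + (1/3)p_{IronWorks}.
Plugging p_{FlexHub} into IronWorks's best response: p_{IronWorks} = 37/3 + (1/3)(55/3 + (1/3)p_{IronWorks}) ⇒ (8/9)p_{IronWorks} = 166/9, so p_{IronWorks} = 20.75.
Then p_{FlexHub} = 55/3 + (1/3)·20.75 = 25.25.
q_{IronWorks} = 53 − 3·20.75 + 2·25.25 = 41.25.
Profit = (20.75 − 7)·41.25 = 567.1875.

567.1875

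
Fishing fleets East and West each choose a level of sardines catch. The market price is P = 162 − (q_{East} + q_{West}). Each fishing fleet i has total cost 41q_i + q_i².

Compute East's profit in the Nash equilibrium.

1171.28

Fishing fleet East's profit: π = q_{East}(162 − (q_{East} + q_{West})) − 41q_{East} − q_{East}².
∂π/∂q_{East} = 121 − 4q_{East} − q_{West} = 0, so q_{East} = 30.25 − 0.25q_{West}.
Setting q_{East} = q_{West} in the reaction function: q_{East} = 30.25 − 0.25q_{East}, so q_{East} = 30.25 / 1.25 = 24.2.
Price P = 162 − 48.4 = 113.6.
East's profit: (113.6 − 41)·24.2 − (24.2)² = 1171.28.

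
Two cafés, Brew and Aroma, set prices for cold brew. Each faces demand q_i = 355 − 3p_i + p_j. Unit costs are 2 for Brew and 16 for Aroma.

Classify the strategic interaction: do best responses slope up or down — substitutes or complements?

strategic complements

Brew's profit: π = (p_{Brew} − 2)(355 − 3p_{Brew} + p_{Aroma}).
∂π/∂p_{Brew} = 361 − 6p_{Brew} + p_{Aroma} = 0 ⇒ p_{Brew} = 361/6 + (1/6)p_{Aroma}.
The best-response slope dp_{Brew}/dp_{Aroma} = 1/6 > 0: the reaction function is upward-sloping, so the choices are strategic complements.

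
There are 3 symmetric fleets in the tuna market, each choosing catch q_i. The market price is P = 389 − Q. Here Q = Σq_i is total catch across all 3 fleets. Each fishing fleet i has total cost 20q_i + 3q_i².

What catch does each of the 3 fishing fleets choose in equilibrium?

A representative fishing fleet's profit is π_i = q_i(389 − Q) − 20q_i − 3q_i², with Q = q_i + Σ_{j≠i} q_j.
First-order condition: 369 − 8q_i − Σ_{j≠i} q_j = 0.
Imposing symmetry (q_j = q for all j) turns Σ_{j≠i} q_j into 2q, so 369 = 10q and q = 36.9.

36.9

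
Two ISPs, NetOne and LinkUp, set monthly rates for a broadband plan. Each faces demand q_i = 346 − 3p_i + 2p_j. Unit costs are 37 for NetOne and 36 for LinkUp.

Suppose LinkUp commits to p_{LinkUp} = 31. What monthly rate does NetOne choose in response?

86.5

NetOne's profit: π = (p_{NetOne} − 37)(346 − 3p_{NetOne} + 2p_{LinkUp}).
∂π/∂p_{NetOne} = 457 − 6p_{NetOne} + 2p_{LinkUp} = 0 ⇒ p_{NetOne} = 457/6 + (1/3)p_{LinkUp}.
At p_{LinkUp} = 31: p_{NetOne} = 457/6 + (1/3)·31 = 86.5.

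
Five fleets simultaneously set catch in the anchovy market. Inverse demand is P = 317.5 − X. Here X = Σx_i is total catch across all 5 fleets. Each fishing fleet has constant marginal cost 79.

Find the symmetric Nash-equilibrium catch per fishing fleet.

A representative fishing fleet's profit is π_i = x_i(317.5 − X) − 79x_i, with X = x_i + Σ_{j≠i} x_j.
First-order condition: 238.5 − 2x_i − Σ_{j≠i} x_j = 0.
Imposing symmetry (x_j = x for all j) turns Σ_{j≠i} x_j into 4x, so 238.5 = 6x and x = 39.75.

39.75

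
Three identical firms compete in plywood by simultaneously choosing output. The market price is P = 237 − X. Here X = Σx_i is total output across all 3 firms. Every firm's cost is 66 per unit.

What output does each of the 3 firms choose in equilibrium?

42.75

A representative firm's profit is π_i = x_i(237 − X) − 66x_i, with X = x_i + Σ_{j≠i} x_j.
First-order condition: 171 − 2x_i − Σ_{j≠i} x_j = 0.
Imposing symmetry (x_j = x for all j) turns Σ_{j≠i} x_j into 2x, so 171 = 4x and x = 42.75.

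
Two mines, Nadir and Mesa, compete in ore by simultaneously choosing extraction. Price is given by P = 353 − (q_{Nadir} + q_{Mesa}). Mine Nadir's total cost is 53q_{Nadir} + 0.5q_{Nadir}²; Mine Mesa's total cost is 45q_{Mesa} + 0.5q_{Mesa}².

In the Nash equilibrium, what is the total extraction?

152

Mine Nadir's profit: π = q_{Nadir}(353 − (q_{Nadir} + q_{Mesa})) − 53q_{Nadir} − 0.5q_{Nadir}².
∂π/∂q_{Nadir} = 300 − 3q_{Nadir} − q_{Mesa} = 0, so q_{Nadir} = 100 − (1/3)q_{Mesa}.
By the same steps for Mesa: q_{Mesa} = 308/3 − (1/3)q_{Nadir}.
Solving the two reaction functions simultaneously: (1 − (−1/3)(−1/3))q_{Nadir} = 100 − (1/3)·(308/3), so (8/9)q_{Nadir} = 592/9 and q_{Nadir} = 74.
Then q_{Mesa} = 308/3 − (1/3)·74 = 78.
Total extraction: 74 + 78 = 152.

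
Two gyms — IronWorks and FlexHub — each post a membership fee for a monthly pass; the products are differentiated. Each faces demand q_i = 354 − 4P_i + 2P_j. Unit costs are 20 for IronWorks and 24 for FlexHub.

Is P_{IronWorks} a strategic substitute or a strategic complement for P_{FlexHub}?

IronWorks's profit: π = (P_{IronWorks} − 20)(354 − 4P_{IronWorks} + 2P_{FlexHub}).
∂π/∂P_{IronWorks} = 434 − 8P_{IronWorks} + 2P_{FlexHub} = 0 ⇒ P_{IronWorks} = 54.25 + 0.25P_{FlexHub}.
The best-response slope dP_{IronWorks}/dP_{FlexHub} = 0.25 > 0: the reaction function is upward-sloping, so the choices are strategic complements.

strategic complements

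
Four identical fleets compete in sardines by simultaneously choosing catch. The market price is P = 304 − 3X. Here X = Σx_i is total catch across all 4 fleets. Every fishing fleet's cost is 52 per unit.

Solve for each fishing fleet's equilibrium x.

A representative fishing fleet's profit is π_i = x_i(304 − 3X) − 52x_i, with X = x_i + Σ_{j≠i} x_j.
First-order condition: 252 − 6x_i − 3Σ_{j≠i} x_j = 0.
In a symmetric equilibrium every fishing fleet chooses the same x, so Σ_{j≠i} x_j = 3x. The condition becomes 252 − 15x = 0, giving x = 252/15 = 16.8.

16.8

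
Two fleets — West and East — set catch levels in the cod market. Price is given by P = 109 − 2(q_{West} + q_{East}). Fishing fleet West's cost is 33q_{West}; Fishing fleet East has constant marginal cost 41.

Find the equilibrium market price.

Fishing fleet West's profit: π = q_{West}(109 − 2(q_{West} + q_{East})) − 33q_{West}.
∂π/∂q_{West} = 76 − 4q_{West} − 2q_{East} = 0, so q_{West} = 19 − 0.5q_{East}.
By the same steps for East: q_{East} = 17 − 0.5q_{West}.
Plugging q_{East} into West's best response: q_{West} = 19 − 0.5(17 − 0.5q_{West}) ⇒ 0.75q_{West} = 10.5, so q_{West} = 14.
Then q_{East} = 17 − 0.5·14 = 10.
Equilibrium price: P = 109 − 2·24 = 61.

61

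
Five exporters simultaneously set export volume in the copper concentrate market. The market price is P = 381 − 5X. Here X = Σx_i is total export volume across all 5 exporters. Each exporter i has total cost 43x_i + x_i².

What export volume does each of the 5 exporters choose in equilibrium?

A representative exporter's profit is π_i = x_i(381 − 5X) − 43x_i − x_i², with X = x_i + Σ_{j≠i} x_j.
First-order condition: 338 − 12x_i − 5Σ_{j≠i} x_j = 0.
Imposing symmetry (x_j = x for all j) turns Σ_{j≠i} x_j into 4x, so 338 = 32x and x = 10.5625.

10.5625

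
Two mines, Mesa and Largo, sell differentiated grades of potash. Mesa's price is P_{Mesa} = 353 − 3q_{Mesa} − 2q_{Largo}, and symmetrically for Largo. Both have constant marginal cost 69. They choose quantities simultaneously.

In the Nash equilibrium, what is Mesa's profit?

3780.75

Mine Mesa's profit: π = q_{Mesa}(353 − 3q_{Mesa} − 2q_{Largo}) − 69q_{Mesa}.
∂π/∂q_{Mesa} = 284 − 6q_{Mesa} − 2q_{Largo} = 0 ⇒ q_{Mesa} = 142/3 − (1/3)q_{Largo}.
By symmetry q_{Largo} = q_{Mesa}; substituting into the reaction function, (4/3)q_{Mesa} = 142/3 and q_{Mesa} = 35.5.
P_{Mesa} = 353 − 3·35.5 − 2·35.5 = 175.5.
Profit = (175.5 − 69)·35.5 = 3780.75.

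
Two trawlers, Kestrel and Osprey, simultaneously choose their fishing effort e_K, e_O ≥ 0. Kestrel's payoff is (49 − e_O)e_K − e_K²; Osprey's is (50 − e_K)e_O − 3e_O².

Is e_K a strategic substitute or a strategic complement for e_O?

strategic substitutes

Expanding Kestrel's payoff: 49e_K − e_Oe_K − e_K².
∂π/∂e_K = 49 − e_O − 2e_K = 0, so e_K = 24.5 − 0.5e_O.
The best-response slope de_K/de_O = −0.5 < 0: the reaction function is downward-sloping, so the choices are strategic substitutes.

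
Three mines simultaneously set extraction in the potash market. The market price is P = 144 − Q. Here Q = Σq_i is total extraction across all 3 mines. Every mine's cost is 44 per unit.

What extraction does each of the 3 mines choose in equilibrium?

A representative mine's profit is π_i = q_i(144 − Q) − 44q_i, with Q = q_i + Σ_{j≠i} q_j.
First-order condition: 100 − 2q_i − Σ_{j≠i} q_j = 0.
In a symmetric equilibrium every mine chooses the same q, so Σ_{j≠i} q_j = 2q. The condition becomes 100 − 4q = 0, giving q = 100/4 = 25.

25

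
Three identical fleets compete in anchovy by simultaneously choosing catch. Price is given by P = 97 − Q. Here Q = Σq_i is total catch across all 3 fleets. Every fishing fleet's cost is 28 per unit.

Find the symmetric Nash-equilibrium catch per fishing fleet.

17.25

A representative fishing fleet's profit is π_i = q_i(97 − Q) − 28q_i, with Q = q_i + Σ_{j≠i} q_j.
First-order condition: 69 − 2q_i − Σ_{j≠i} q_j = 0.
With identical fishing fleets, set every q_j = q: then 69 − 2q − 2q = 0, i.e. q = 69/4 = 17.25.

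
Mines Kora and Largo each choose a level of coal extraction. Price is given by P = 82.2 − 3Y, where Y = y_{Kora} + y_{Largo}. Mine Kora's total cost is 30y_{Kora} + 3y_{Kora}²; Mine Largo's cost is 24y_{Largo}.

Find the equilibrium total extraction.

10.8

Mine Kora's profit: π = y_{Kora}(82.2 − 3(y_{Kora} + y_{Largo})) − 30y_{Kora} − 3y_{Kora}².
∂π/∂y_{Kora} = 52.2 − 12y_{Kora} − 3y_{Largo} = 0, so y_{Kora} = 4.35 − 0.25y_{Largo}.
For Largo: ∂π/∂y_{Largo} = 58.2 − 6y_{Largo} − 3y_{Kora} = 0 ⇒ y_{Largo} = 9.7 − 0.5y_{Kora}.
Solving the two reaction functions simultaneously: (1 − (−0.25)(−0.5))y_{Kora} = 4.35 − 0.25·9.7, so 0.875y_{Kora} = 1.925 and y_{Kora} = 2.2.
Then y_{Largo} = 9.7 − 0.5·2.2 = 8.6.
Total extraction: 2.2 + 8.6 = 10.8.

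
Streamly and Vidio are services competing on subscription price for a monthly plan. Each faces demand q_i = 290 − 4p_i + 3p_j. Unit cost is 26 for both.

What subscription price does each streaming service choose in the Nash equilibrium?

78.8

Streamly's profit: π = (p_{Streamly} − 26)(290 − 4p_{Streamly} + 3p_{Vidio}).
∂π/∂p_{Streamly} = 394 − 8p_{Streamly} + 3p_{Vidio} = 0 ⇒ p_{Streamly} = 49.25 + 0.375p_{Vidio}.
Setting p_{Streamly} = p_{Vidio} in the reaction function: p_{Streamly} = 49.25 + 0.375p_{Streamly}, so p_{Streamly} = 49.25 / 0.625 = 78.8.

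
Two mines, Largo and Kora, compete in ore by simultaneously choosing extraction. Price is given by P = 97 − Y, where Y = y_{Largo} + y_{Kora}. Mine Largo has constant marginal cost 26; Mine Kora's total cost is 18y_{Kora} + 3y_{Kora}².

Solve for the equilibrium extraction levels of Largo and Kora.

32.6, 5.8

Mine Largo's profit: π = y_{Largo}(97 − (y_{Largo} + y_{Kora})) − 26y_{Largo}.
∂π/∂y_{Largo} = 71 − 2y_{Largo} − y_{Kora} = 0, so y_{Largo} = 35.5 − 0.5y_{Kora}.
For Kora: ∂π/∂y_{Kora} = 79 − 8y_{Kora} − y_{Largo} = 0 ⇒ y_{Kora} = 9.875 − 0.125y_{Largo}.
Plugging y_{Kora} into Largo's best response: y_{Largo} = 35.5 − 0.5(9.875 − 0.125y_{Largo}) ⇒ 0.9375y_{Largo} = 30.5625, so y_{Largo} = 32.6.
Then y_{Kora} = 9.875 − 0.125·32.6 = 5.8.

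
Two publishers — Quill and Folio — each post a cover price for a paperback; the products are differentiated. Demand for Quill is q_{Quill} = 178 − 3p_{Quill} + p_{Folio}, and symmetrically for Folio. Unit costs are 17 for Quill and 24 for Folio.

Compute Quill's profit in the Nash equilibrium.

2593.08

Quill's profit: π = (p_{Quill} − 17)(178 − 3p_{Quill} + p_{Folio}).
∂π/∂p_{Quill} = 229 − 6p_{Quill} + p_{Folio} = 0 ⇒ p_{Quill} = 229/6 + (1/6)p_{Folio}.
Similarly p_{Folio} = 125/3 + (1/6)p_{Quill}.
Substituting the second reaction function into the first: p_{Quill} = 229/6 + (1/6)(125/3 + (1/6)p_{Quill}), which gives (35/36)p_{Quill} = 406/9 ⇒ p_{Quill} = 46.4.
Then p_{Folio} = 125/3 + (1/6)·46.4 = 49.4.
q_{Quill} = 178 − 3·46.4 + 49.4 = 88.2.
Profit = (46.4 − 17)·88.2 = 2593.08.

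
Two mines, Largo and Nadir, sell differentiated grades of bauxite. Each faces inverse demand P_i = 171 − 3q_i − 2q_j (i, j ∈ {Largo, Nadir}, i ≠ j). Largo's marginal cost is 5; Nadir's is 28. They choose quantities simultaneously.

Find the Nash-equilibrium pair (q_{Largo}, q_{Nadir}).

Mine Largo's profit: π = q_{Largo}(171 − 3q_{Largo} − 2q_{Nadir}) − 5q_{Largo}.
∂π/∂q_{Largo} = 166 − 6q_{Largo} − 2q_{Nadir} = 0 ⇒ q_{Largo} = 83/3 − (1/3)q_{Nadir}.
Similarly q_{Nadir} = 143/6 − (1/3)q_{Largo}.
Plugging q_{Nadir} into Largo's best response: q_{Largo} = 83/3 − (1/3)(143/6 − (1/3)q_{Largo}) ⇒ (8/9)q_{Largo} = 355/18, so q_{Largo} = 22.1875.
Then q_{Nadir} = 143/6 − (1/3)·22.1875 = 16.4375.

22.1875, 16.4375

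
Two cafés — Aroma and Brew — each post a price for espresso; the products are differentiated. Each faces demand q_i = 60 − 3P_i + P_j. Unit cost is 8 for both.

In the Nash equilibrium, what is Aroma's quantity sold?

26.4

Aroma's profit: π = (P_{Aroma} − 8)(60 − 3P_{Aroma} + P_{Brew}).
∂π/∂P_{Aroma} = 84 − 6P_{Aroma} + P_{Brew} = 0 ⇒ P_{Aroma} = 14 + (1/6)P_{Brew}.
Setting P_{Aroma} = P_{Brew} in the reaction function: P_{Aroma} = 14 + (1/6)P_{Aroma}, so P_{Aroma} = 14 / (5/6) = 16.8.
q_{Aroma} = 60 − 3·16.8 + 16.8 = 26.4.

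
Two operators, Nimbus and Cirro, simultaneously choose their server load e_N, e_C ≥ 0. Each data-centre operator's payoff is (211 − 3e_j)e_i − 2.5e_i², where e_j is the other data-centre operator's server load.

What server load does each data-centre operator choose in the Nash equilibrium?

26.375

Nimbus's payoff is (211 − 3e_C)e_N − 2.5e_N².
∂π/∂e_N = 211 − 3e_C − 5e_N = 0, so e_N = 42.2 − 0.6e_C.
The game is symmetric, so in equilibrium e_C = e_N: the reaction function gives 1.6e_N = 42.2, hence e_N = 26.375.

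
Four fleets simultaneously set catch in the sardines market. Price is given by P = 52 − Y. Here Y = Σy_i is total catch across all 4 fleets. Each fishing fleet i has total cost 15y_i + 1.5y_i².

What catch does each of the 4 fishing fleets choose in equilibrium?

4.625

A representative fishing fleet's profit is π_i = y_i(52 − Y) − 15y_i − 1.5y_i², with Y = y_i + Σ_{j≠i} y_j.
First-order condition: 37 − 5y_i − Σ_{j≠i} y_j = 0.
With identical fishing fleets, set every y_j = y: then 37 − 5y − 3y = 0, i.e. y = 37/8 = 4.625.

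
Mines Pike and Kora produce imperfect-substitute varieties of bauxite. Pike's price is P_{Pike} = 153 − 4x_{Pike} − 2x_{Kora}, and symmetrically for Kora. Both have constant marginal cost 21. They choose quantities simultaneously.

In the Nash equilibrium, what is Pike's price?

Mine Pike's profit: π = x_{Pike}(153 − 4x_{Pike} − 2x_{Kora}) − 21x_{Pike}.
∂π/∂x_{Pike} = 132 − 8x_{Pike} − 2x_{Kora} = 0 ⇒ x_{Pike} = 16.5 − 0.25x_{Kora}.
Setting x_{Pike} = x_{Kora} in the reaction function: x_{Pike} = 16.5 − 0.25x_{Pike}, so x_{Pike} = 16.5 / 1.25 = 13.2.
P_{Pike} = 153 − 4·13.2 − 2·13.2 = 73.8.

73.8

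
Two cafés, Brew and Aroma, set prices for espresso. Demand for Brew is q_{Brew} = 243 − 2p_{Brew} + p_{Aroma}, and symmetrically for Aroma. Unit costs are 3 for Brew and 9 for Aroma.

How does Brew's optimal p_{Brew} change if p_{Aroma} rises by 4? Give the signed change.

1

Brew's profit: π = (p_{Brew} − 3)(243 − 2p_{Brew} + p_{Aroma}).
∂π/∂p_{Brew} = 249 − 4p_{Brew} + p_{Aroma} = 0 ⇒ p_{Brew} = 62.25 + 0.25p_{Aroma}.
The reaction-function slope is 0.25, so a 4-unit rise in p_{Aroma} moves p_{Brew} by 0.25 × 4 = 1. Brew's best response rises — the actions are strategic complements.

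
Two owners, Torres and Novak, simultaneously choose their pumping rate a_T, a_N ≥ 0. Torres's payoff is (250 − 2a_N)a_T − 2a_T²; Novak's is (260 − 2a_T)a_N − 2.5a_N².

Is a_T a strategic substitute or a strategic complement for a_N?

strategic substitutes

Expanding Torres's payoff: 250a_T − 2a_Na_T − 2a_T².
∂π/∂a_T = 250 − 2a_N − 4a_T = 0, so a_T = 62.5 − 0.5a_N.
The best-response slope da_T/da_N = −0.5 < 0: the reaction function is downward-sloping, so the choices are strategic substitutes.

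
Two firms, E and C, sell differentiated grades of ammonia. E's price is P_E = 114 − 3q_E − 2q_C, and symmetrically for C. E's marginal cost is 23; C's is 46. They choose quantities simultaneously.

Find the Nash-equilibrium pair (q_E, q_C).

12.8125, 7.0625

Firm E's profit: π = q_E(114 − 3q_E − 2q_C) − 23q_E.
∂π/∂q_E = 91 − 6q_E − 2q_C = 0 ⇒ q_E = 91/6 − (1/3)q_C.
Similarly q_C = 34/3 − (1/3)q_E.
Plugging q_C into E's best response: q_E = 91/6 − (1/3)(34/3 − (1/3)q_E) ⇒ (8/9)q_E = 205/18, so q_E = 12.8125.
Then q_C = 34/3 − (1/3)·12.8125 = 7.0625.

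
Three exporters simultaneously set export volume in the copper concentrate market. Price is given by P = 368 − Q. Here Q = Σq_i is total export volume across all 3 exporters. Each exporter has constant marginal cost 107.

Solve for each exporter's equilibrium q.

A representative exporter's profit is π_i = q_i(368 − Q) − 107q_i, with Q = q_i + Σ_{j≠i} q_j.
First-order condition: 261 − 2q_i − Σ_{j≠i} q_j = 0.
Imposing symmetry (q_j = q for all j) turns Σ_{j≠i} q_j into 2q, so 261 = 4q and q = 65.25.

65.25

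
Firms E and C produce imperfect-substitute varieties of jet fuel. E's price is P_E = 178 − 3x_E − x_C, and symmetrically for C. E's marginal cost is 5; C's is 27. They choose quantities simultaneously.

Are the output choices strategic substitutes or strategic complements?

Firm E's profit: π = x_E(178 − 3x_E − x_C) − 5x_E.
∂π/∂x_E = 173 − 6x_E − x_C = 0 ⇒ x_E = 173/6 − (1/6)x_C.
The best-response slope dx_E/dx_C = −1/6 < 0: the reaction function is downward-sloping, so the choices are strategic substitutes.

strategic substitutes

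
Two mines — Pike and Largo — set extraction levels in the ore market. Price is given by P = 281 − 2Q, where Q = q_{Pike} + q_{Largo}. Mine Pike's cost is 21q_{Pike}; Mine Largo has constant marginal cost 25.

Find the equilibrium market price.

109

Mine Pike's profit: π = q_{Pike}(281 − 2(q_{Pike} + q_{Largo})) − 21q_{Pike}.
∂π/∂q_{Pike} = 260 − 4q_{Pike} − 2q_{Largo} = 0, so q_{Pike} = 65 − 0.5q_{Largo}.
By the same steps for Largo: q_{Largo} = 64 − 0.5q_{Pike}.
Plugging q_{Largo} into Pike's best response: q_{Pike} = 65 − 0.5(64 − 0.5q_{Pike}) ⇒ 0.75q_{Pike} = 33, so q_{Pike} = 44.
Then q_{Largo} = 64 − 0.5·44 = 42.
Equilibrium price: P = 281 − 2·86 = 109.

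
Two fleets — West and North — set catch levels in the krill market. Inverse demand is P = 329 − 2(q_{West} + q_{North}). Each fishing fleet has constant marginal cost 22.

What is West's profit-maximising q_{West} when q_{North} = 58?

47.75

Fishing fleet West's profit: π = q_{West}(329 − 2(q_{West} + q_{North})) − 22q_{West}.
∂π/∂q_{West} = 307 − 4q_{West} − 2q_{North} = 0, so q_{West} = 76.75 − 0.5q_{North}.
At q_{North} = 58: q_{West} = 76.75 − 0.5·58 = 47.75.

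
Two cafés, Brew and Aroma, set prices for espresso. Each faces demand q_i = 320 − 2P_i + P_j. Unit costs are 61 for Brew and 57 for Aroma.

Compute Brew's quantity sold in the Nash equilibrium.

Brew's profit: π = (P_{Brew} − 61)(320 − 2P_{Brew} + P_{Aroma}).
∂π/∂P_{Brew} = 442 − 4P_{Brew} + P_{Aroma} = 0 ⇒ P_{Brew} = 110.5 + 0.25P_{Aroma}.
Similarly P_{Aroma} = 108.5 + 0.25P_{Brew}.
Substituting the second reaction function into the first: P_{Brew} = 110.5 + 0.25(108.5 + 0.25P_{Brew}), which gives 0.9375P_{Brew} = 137.625 ⇒ P_{Brew} = 146.8.
Then P_{Aroma} = 108.5 + 0.25·146.8 = 145.2.
q_{Brew} = 320 − 2·146.8 + 145.2 = 171.6.

171.6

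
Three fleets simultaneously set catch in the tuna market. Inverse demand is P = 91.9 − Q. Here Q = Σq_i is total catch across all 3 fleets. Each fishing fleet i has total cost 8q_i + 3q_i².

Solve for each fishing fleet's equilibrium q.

8.39

A representative fishing fleet's profit is π_i = q_i(91.9 − Q) − 8q_i − 3q_i², with Q = q_i + Σ_{j≠i} q_j.
First-order condition: 83.9 − 8q_i − Σ_{j≠i} q_j = 0.
In a symmetric equilibrium every fishing fleet chooses the same q, so Σ_{j≠i} q_j = 2q. The condition becomes 83.9 − 10q = 0, giving q = 83.9/10 = 8.39.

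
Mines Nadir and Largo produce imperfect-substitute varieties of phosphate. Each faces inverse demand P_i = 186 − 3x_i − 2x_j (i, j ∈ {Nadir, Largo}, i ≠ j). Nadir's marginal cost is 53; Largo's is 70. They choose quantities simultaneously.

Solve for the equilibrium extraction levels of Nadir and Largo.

Mine Nadir's profit: π = x_{Nadir}(186 − 3x_{Nadir} − 2x_{Largo}) − 53x_{Nadir}.
∂π/∂x_{Nadir} = 133 − 6x_{Nadir} − 2x_{Largo} = 0 ⇒ x_{Nadir} = 133/6 − (1/3)x_{Largo}.
Similarly x_{Largo} = 58/3 − (1/3)x_{Nadir}.
Solving the two reaction functions simultaneously: (1 − (−1/3)(−1/3))x_{Nadir} = 133/6 − (1/3)·(58/3), so (8/9)x_{Nadir} = 283/18 and x_{Nadir} = 17.6875.
Then x_{Largo} = 58/3 − (1/3)·17.6875 = 13.4375.

17.6875, 13.4375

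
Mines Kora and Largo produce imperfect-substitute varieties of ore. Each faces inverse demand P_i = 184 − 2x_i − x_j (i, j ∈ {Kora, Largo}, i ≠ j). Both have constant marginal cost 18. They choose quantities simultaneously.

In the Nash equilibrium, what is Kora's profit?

2204.48

Mine Kora's profit: π = x_{Kora}(184 − 2x_{Kora} − x_{Largo}) − 18x_{Kora}.
∂π/∂x_{Kora} = 166 − 4x_{Kora} − x_{Largo} = 0 ⇒ x_{Kora} = 41.5 − 0.25x_{Largo}.
The game is symmetric, so in equilibrium x_{Largo} = x_{Kora}: the reaction function gives 1.25x_{Kora} = 41.5, hence x_{Kora} = 33.2.
P_{Kora} = 184 − 2·33.2 − 33.2 = 84.4.
Profit = (84.4 − 18)·33.2 = 2204.48.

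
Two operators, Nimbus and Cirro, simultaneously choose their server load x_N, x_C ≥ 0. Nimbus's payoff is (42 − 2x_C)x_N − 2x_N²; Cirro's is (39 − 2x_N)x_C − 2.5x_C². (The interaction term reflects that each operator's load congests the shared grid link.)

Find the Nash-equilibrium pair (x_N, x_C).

8.25, 4.5

Expanding Nimbus's payoff: 42x_N − 2x_Cx_N − 2x_N².
∂π/∂x_N = 42 − 2x_C − 4x_N = 0, so x_N = 10.5 − 0.5x_C.
Likewise for Cirro: x_C = 7.8 − 0.4x_N.
Plugging x_C into Nimbus's best response: x_N = 10.5 − 0.5(7.8 − 0.4x_N) ⇒ 0.8x_N = 6.6, so x_N = 8.25.
Then x_C = 7.8 − 0.4·8.25 = 4.5.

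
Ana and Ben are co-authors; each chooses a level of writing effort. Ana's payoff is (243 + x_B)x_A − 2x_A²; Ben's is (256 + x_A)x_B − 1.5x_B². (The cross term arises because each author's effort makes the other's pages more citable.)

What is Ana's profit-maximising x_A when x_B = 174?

Expanding Ana's payoff: 243x_A + x_Bx_A − 2x_A².
∂π/∂x_A = 243 + x_B − 4x_A = 0, so x_A = 60.75 + 0.25x_B.
At x_B = 174: x_A = 60.75 + 0.25·174 = 104.25.

104.25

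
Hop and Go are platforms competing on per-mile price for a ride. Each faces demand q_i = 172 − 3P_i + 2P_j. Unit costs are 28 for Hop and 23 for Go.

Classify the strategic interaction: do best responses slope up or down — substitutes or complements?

strategic complements

Hop's profit: π = (P_{Hop} − 28)(172 − 3P_{Hop} + 2P_{Go}).
∂π/∂P_{Hop} = 256 − 6P_{Hop} + 2P_{Go} = 0 ⇒ P_{Hop} = 128/3 + (1/3)P_{Go}.
The best-response slope dP_{Hop}/dP_{Go} = 1/3 > 0: the reaction function is upward-sloping, so the choices are strategic complements.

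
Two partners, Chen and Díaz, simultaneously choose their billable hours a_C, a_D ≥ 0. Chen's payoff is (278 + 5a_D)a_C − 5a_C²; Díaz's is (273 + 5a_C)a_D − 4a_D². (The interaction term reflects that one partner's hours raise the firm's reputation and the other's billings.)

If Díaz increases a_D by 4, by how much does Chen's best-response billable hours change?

Expanding Chen's payoff: 278a_C + 5a_Da_C − 5a_C².
∂π/∂a_C = 278 + 5a_D − 10a_C = 0, so a_C = 27.8 + 0.5a_D.
The reaction-function slope is 0.5, so a 4-unit rise in a_D moves a_C by 0.5 × 4 = 2. Chen's best response rises — the actions are strategic complements.

2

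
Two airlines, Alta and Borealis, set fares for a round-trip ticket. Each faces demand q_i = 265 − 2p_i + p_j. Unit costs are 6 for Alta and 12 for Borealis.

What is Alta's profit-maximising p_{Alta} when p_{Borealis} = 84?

Alta's profit: π = (p_{Alta} − 6)(265 − 2p_{Alta} + p_{Borealis}).
∂π/∂p_{Alta} = 277 − 4p_{Alta} + p_{Borealis} = 0 ⇒ p_{Alta} = 69.25 + 0.25p_{Borealis}.
At p_{Borealis} = 84: p_{Alta} = 69.25 + 0.25·84 = 90.25.

90.25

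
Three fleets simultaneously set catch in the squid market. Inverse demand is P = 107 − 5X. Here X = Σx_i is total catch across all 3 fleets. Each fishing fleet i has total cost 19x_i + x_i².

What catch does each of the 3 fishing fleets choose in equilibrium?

A representative fishing fleet's profit is π_i = x_i(107 − 5X) − 19x_i − x_i², with X = x_i + Σ_{j≠i} x_j.
First-order condition: 88 − 12x_i − 5Σ_{j≠i} x_j = 0.
With identical fishing fleets, set every x_j = x: then 88 − 12x − 10x = 0, i.e. x = 88/22 = 4.

4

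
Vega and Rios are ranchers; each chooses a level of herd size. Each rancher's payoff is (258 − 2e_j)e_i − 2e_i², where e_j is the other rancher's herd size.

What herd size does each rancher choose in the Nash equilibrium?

43

Vega's payoff is (258 − 2e_R)e_V − 2e_V².
∂π/∂e_V = 258 − 2e_R − 4e_V = 0, so e_V = 64.5 − 0.5e_R.
The game is symmetric, so in equilibrium e_R = e_V: the reaction function gives 1.5e_V = 64.5, hence e_V = 43.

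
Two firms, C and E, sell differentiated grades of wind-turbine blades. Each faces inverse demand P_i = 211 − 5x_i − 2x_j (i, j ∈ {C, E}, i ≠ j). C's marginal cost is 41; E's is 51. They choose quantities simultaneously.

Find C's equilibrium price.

Firm C's profit: π = x_C(211 − 5x_C − 2x_E) − 41x_C.
∂π/∂x_C = 170 − 10x_C − 2x_E = 0 ⇒ x_C = 17 − 0.2x_E.
Similarly x_E = 16 − 0.2x_C.
Solving the two reaction functions simultaneously: (1 − (−0.2)(−0.2))x_C = 17 − 0.2·16, so 0.96x_C = 13.8 and x_C = 14.375.
Then x_E = 16 − 0.2·14.375 = 13.125.
P_C = 211 − 5·14.375 − 2·13.125 = 112.875.

112.875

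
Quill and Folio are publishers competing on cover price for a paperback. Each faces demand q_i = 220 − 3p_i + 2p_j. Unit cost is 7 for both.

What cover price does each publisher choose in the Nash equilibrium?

60.25

Quill's profit: π = (p_{Quill} − 7)(220 − 3p_{Quill} + 2p_{Folio}).
∂π/∂p_{Quill} = 241 − 6p_{Quill} + 2p_{Folio} = 0 ⇒ p_{Quill} = 241/6 + (1/3)p_{Folio}.
By symmetry p_{Folio} = p_{Quill}; substituting into the reaction function, (2/3)p_{Quill} = 241/6 and p_{Quill} = 60.25.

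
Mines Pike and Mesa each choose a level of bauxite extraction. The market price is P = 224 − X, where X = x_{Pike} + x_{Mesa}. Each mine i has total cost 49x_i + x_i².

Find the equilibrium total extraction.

Mine Pike's profit: π = x_{Pike}(224 − (x_{Pike} + x_{Mesa})) − 49x_{Pike} − x_{Pike}².
∂π/∂x_{Pike} = 175 − 4x_{Pike} − x_{Mesa} = 0, so x_{Pike} = 43.75 − 0.25x_{Mesa}.
Setting x_{Pike} = x_{Mesa} in the reaction function: x_{Pike} = 43.75 − 0.25x_{Pike}, so x_{Pike} = 43.75 / 1.25 = 35.
Total extraction: 35 + 35 = 70.

70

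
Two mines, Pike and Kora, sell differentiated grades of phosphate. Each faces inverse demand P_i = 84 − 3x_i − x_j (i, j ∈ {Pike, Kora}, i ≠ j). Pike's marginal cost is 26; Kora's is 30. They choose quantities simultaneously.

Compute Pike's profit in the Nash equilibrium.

Mine Pike's profit: π = x_{Pike}(84 − 3x_{Pike} − x_{Kora}) − 26x_{Pike}.
∂π/∂x_{Pike} = 58 − 6x_{Pike} − x_{Kora} = 0 ⇒ x_{Pike} = 29/3 − (1/6)x_{Kora}.
Similarly x_{Kora} = 9 − (1/6)x_{Pike}.
Plugging x_{Kora} into Pike's best response: x_{Pike} = 29/3 − (1/6)(9 − (1/6)x_{Pike}) ⇒ (35/36)x_{Pike} = 49/6, so x_{Pike} = 8.4.
Then x_{Kora} = 9 − (1/6)·8.4 = 7.6.
P_{Pike} = 84 − 3·8.4 − 7.6 = 51.2.
Profit = (51.2 − 26)·8.4 = 211.68.

211.68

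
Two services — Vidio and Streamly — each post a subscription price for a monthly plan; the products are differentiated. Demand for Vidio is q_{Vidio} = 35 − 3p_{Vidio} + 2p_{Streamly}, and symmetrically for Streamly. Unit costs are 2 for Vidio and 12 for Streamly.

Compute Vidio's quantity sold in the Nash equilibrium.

30.375

Vidio's profit: π = (p_{Vidio} − 2)(35 − 3p_{Vidio} + 2p_{Streamly}).
∂π/∂p_{Vidio} = 41 − 6p_{Vidio} + 2p_{Streamly} = 0 ⇒ p_{Vidio} = 41/6 + (1/3)p_{Streamly}.
Similarly p_{Streamly} = 71/6 + (1/3)p_{Vidio}.
Substituting the second reaction function into the first: p_{Vidio} = 41/6 + (1/3)(71/6 + (1/3)p_{Vidio}), which gives (8/9)p_{Vidio} = 97/9 ⇒ p_{Vidio} = 12.125.
Then p_{Streamly} = 71/6 + (1/3)·12.125 = 15.875.
q_{Vidio} = 35 − 3·12.125 + 2·15.875 = 30.375.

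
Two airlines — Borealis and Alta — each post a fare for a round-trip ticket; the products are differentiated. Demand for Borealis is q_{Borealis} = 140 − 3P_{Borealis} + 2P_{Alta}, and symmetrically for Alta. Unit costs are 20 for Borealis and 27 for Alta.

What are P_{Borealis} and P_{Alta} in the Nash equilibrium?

51.3125, 53.9375

Borealis's profit: π = (P_{Borealis} − 20)(140 − 3P_{Borealis} + 2P_{Alta}).
∂π/∂P_{Borealis} = 200 − 6P_{Borealis} + 2P_{Alta} = 0 ⇒ P_{Borealis} = 100/3 + (1/3)P_{Alta}.
Similarly P_{Alta} = 221/6 + (1/3)P_{Borealis}.
Solving the two reaction functions simultaneously: (1 − (1/3)(1/3))P_{Borealis} = 100/3 + (1/3)·(221/6), so (8/9)P_{Borealis} = 821/18 and P_{Borealis} = 51.3125.
Then P_{Alta} = 221/6 + (1/3)·51.3125 = 53.9375.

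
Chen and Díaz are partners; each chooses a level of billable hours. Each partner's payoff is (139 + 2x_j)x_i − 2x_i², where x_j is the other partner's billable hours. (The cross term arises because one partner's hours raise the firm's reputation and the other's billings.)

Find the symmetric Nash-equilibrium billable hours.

69.5

Chen's payoff is (139 + 2x_D)x_C − 2x_C².
∂π/∂x_C = 139 + 2x_D − 4x_C = 0, so x_C = 34.75 + 0.5x_D.
Setting x_C = x_D in the reaction function: x_C = 34.75 + 0.5x_C, so x_C = 34.75 / 0.5 = 69.5.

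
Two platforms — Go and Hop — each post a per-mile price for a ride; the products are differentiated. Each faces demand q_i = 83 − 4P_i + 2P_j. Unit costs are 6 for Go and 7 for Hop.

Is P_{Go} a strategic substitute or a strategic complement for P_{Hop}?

strategic complements

Go's profit: π = (P_{Go} − 6)(83 − 4P_{Go} + 2P_{Hop}).
∂π/∂P_{Go} = 107 − 8P_{Go} + 2P_{Hop} = 0 ⇒ P_{Go} = 13.375 + 0.25P_{Hop}.
The best-response slope dP_{Go}/dP_{Hop} = 0.25 > 0: the reaction function is upward-sloping, so the choices are strategic complements.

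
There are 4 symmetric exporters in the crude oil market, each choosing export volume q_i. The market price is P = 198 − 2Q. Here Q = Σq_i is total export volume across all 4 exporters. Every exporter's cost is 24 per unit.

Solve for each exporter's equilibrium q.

17.4

A representative exporter's profit is π_i = q_i(198 − 2Q) − 24q_i, with Q = q_i + Σ_{j≠i} q_j.
First-order condition: 174 − 4q_i − 2Σ_{j≠i} q_j = 0.
In a symmetric equilibrium every exporter chooses the same q, so Σ_{j≠i} q_j = 3q. The condition becomes 174 − 10q = 0, giving q = 174/10 = 17.4.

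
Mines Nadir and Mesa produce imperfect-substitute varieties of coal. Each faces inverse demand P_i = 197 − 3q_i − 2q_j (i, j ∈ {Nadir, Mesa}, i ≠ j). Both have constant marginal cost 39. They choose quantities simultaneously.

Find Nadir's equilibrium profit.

1170.1875

Mine Nadir's profit: π = q_{Nadir}(197 − 3q_{Nadir} − 2q_{Mesa}) − 39q_{Nadir}.
∂π/∂q_{Nadir} = 158 − 6q_{Nadir} − 2q_{Mesa} = 0 ⇒ q_{Nadir} = 79/3 − (1/3)q_{Mesa}.
The game is symmetric, so in equilibrium q_{Mesa} = q_{Nadir}: the reaction function gives (4/3)q_{Nadir} = 79/3, hence q_{Nadir} = 19.75.
P_{Nadir} = 197 − 3·19.75 − 2·19.75 = 98.25.
Profit = (98.25 − 39)·19.75 = 1170.1875.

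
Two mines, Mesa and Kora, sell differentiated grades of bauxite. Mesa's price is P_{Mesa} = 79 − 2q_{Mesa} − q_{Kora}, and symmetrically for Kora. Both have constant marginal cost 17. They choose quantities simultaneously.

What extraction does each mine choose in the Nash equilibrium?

12.4

Mine Mesa's profit: π = q_{Mesa}(79 − 2q_{Mesa} − q_{Kora}) − 17q_{Mesa}.
∂π/∂q_{Mesa} = 62 − 4q_{Mesa} − q_{Kora} = 0 ⇒ q_{Mesa} = 15.5 − 0.25q_{Kora}.
Setting q_{Mesa} = q_{Kora} in the reaction function: q_{Mesa} = 15.5 − 0.25q_{Mesa}, so q_{Mesa} = 15.5 / 1.25 = 12.4.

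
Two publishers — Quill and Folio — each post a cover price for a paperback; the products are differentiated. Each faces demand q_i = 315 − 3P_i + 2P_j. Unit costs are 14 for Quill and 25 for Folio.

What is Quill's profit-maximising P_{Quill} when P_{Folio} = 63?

Quill's profit: π = (P_{Quill} − 14)(315 − 3P_{Quill} + 2P_{Folio}).
∂π/∂P_{Quill} = 357 − 6P_{Quill} + 2P_{Folio} = 0 ⇒ P_{Quill} = 59.5 + (1/3)P_{Folio}.
At P_{Folio} = 63: P_{Quill} = 59.5 + (1/3)·63 = 80.5.

80.5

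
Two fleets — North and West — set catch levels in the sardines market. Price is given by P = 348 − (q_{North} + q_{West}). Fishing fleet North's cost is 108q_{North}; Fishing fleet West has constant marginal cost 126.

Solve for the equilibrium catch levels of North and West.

Fishing fleet North's profit: π = q_{North}(348 − (q_{North} + q_{West})) − 108q_{North}.
∂π/∂q_{North} = 240 − 2q_{North} − q_{West} = 0, so q_{North} = 120 − 0.5q_{West}.
By the same steps for West: q_{West} = 111 − 0.5q_{North}.
Solving the two reaction functions simultaneously: (1 − (−0.5)(−0.5))q_{North} = 120 − 0.5·111, so 0.75q_{North} = 64.5 and q_{North} = 86.
Then q_{West} = 111 − 0.5·86 = 68.

86, 68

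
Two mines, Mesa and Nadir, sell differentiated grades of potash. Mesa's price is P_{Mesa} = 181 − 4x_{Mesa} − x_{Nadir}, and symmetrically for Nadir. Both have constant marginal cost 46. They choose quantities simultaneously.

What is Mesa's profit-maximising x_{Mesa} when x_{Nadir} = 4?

Mine Mesa's profit: π = x_{Mesa}(181 − 4x_{Mesa} − x_{Nadir}) − 46x_{Mesa}.
∂π/∂x_{Mesa} = 135 − 8x_{Mesa} − x_{Nadir} = 0 ⇒ x_{Mesa} = 16.875 − 0.125x_{Nadir}.
At x_{Nadir} = 4: x_{Mesa} = 16.875 − 0.125·4 = 16.375.

16.375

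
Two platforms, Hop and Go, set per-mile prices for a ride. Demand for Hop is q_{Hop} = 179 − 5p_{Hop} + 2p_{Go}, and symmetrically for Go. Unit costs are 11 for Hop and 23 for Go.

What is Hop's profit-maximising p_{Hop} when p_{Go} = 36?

30.6

Hop's profit: π = (p_{Hop} − 11)(179 − 5p_{Hop} + 2p_{Go}).
∂π/∂p_{Hop} = 234 − 10p_{Hop} + 2p_{Go} = 0 ⇒ p_{Hop} = 23.4 + 0.2p_{Go}.
At p_{Go} = 36: p_{Hop} = 23.4 + 0.2·36 = 30.6.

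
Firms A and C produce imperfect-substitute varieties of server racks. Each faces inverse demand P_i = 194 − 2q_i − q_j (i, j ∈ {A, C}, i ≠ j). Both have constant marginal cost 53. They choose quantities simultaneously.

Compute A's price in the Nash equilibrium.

Firm A's profit: π = q_A(194 − 2q_A − q_C) − 53q_A.
∂π/∂q_A = 141 − 4q_A − q_C = 0 ⇒ q_A = 35.25 − 0.25q_C.
The game is symmetric, so in equilibrium q_C = q_A: the reaction function gives 1.25q_A = 35.25, hence q_A = 28.2.
P_A = 194 − 2·28.2 − 28.2 = 109.4.

109.4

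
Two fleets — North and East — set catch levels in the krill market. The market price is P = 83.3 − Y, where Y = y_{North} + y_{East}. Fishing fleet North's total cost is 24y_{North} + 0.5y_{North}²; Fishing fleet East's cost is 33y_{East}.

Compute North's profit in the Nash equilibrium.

279.8934

Fishing fleet North's profit: π = y_{North}(83.3 − (y_{North} + y_{East})) − 24y_{North} − 0.5y_{North}².
∂π/∂y_{North} = 59.3 − 3y_{North} − y_{East} = 0, so y_{North} = 593/30 − (1/3)y_{East}.
For East: ∂π/∂y_{East} = 50.3 − 2y_{East} − y_{North} = 0 ⇒ y_{East} = 25.15 − 0.5y_{North}.
Substituting the second reaction function into the first: y_{North} = 593/30 − (1/3)(25.15 − 0.5y_{North}), which gives (5/6)y_{North} = 683/60 ⇒ y_{North} = 13.66.
Then y_{East} = 25.15 − 0.5·13.66 = 18.32.
Price P = 83.3 − 31.98 = 51.32.
North's profit: (51.32 − 24)·13.66 − 0.5(13.66)² = 279.8934.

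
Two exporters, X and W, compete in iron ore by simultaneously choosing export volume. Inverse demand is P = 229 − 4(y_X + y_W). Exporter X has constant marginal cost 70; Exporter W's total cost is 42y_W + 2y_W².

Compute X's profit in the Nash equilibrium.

841

Exporter X's profit: π = y_X(229 − 4(y_X + y_W)) − 70y_X.
∂π/∂y_X = 159 − 8y_X − 4y_W = 0, so y_X = 19.875 − 0.5y_W.
For W: ∂π/∂y_W = 187 − 12y_W − 4y_X = 0 ⇒ y_W = 187/12 − (1/3)y_X.
Solving the two reaction functions simultaneously: (1 − (−0.5)(−1/3))y_X = 19.875 − 0.5·(187/12), so (5/6)y_X = 145/12 and y_X = 14.5.
Then y_W = 187/12 − (1/3)·14.5 = 10.75.
Price P = 229 − 4·25.25 = 128.
X's profit: (128 − 70)·14.5 = 841.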